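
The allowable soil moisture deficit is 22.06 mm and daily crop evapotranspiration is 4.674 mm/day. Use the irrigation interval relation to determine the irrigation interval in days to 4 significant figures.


Approach: apply the irrigation interval relation, interval = SMD / ETc.
interval = 22.06 / 4.674 = 4.720 days
Therefore the irrigation interval = 4.720 days.


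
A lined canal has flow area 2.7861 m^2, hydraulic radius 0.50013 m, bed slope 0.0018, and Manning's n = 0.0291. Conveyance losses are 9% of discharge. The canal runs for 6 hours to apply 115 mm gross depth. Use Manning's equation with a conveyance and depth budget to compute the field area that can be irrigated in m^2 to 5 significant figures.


Approach: apply Manning's equation with a conveyance and depth budget, Q = (1/n)*A*R^(2/3)*S^(1/2); Q_field = Q*(1-loss); Area = Q_field*t/(d/1000).
Step 1 — canal discharge (Manning's equation):
  Q = (1/0.0291) * 2.7861 * 0.50013^(2/3) * 0.0018^(1/2) = 2.559343 m^3/s
Step 2 — delivered flow: Q_field = 2.559343*(1 - 9/100) = 2.329003 m^3/s
Step 3 — volume delivered: V = 2.329003 * 6*3600 = 50306.45 m^3
Step 4 — area served: A = V / (depth/1000) = 50306.45 / 0.115 = 437450 m^2
Therefore the field area that can be irrigated = 437450 m^2.


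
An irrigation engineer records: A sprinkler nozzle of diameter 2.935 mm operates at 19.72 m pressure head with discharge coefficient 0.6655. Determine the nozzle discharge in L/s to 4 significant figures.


Approach: apply the orifice equation, Q = Cd*A*sqrt(2*g*h), A = pi*(d/2)^2.
A = pi*(2.935e-3/2)^2 = 6.76560e-06 m^2
Q = 0.6655 * 6.76560e-06 * sqrt(2*9.81*19.72) * 1000 = 0.08856 L/s
Therefore the nozzle discharge = 0.08856 L/s.


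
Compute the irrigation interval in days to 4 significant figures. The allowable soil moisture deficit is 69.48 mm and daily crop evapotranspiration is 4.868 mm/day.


Approach: apply the irrigation interval relation, interval = SMD / ETc.
interval = 69.48 / 4.868 = 14.27 days
Therefore the irrigation interval = 14.27 days.


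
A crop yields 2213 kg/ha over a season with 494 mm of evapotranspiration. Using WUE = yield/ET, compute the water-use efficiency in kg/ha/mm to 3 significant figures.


WUE = 2213 / 494 = 4.48 kg/ha/mm
Therefore the water-use efficiency = 4.48 kg/ha/mm.


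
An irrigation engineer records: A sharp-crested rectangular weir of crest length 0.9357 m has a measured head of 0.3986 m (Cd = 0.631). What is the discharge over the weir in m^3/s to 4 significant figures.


Approach: apply the rectangular weir equation, Q = (2/3)*Cd*L*sqrt(2g)*H^1.5.
Q = (2/3)*0.631*0.9357*sqrt(2*9.81)*0.3986^1.5 = 0.4388 m^3/s
Therefore the discharge over the weir = 0.4388 m^3/s.


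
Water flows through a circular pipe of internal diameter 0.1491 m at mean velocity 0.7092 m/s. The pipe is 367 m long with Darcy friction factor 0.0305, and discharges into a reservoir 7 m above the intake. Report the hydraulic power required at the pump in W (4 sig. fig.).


Approach: apply continuity + Darcy-Weisbach + hydraulic power, Q = A*v; hf = f*(L/D)*(v^2/(2g)); H = static + hf; P = rho*g*Q*H.
Step 1 — flow rate (continuity, Q = A*v):
  A = pi*(0.1491/2)^2 = 0.0174600 m^2
  Q = 0.0174600 * 0.7092 = 0.0123827 m^3/s
Step 2 — friction head loss (Darcy-Weisbach):
  hf = 0.0305 * (367/0.1491) * (0.7092^2 / (2*9.81))
  hf = 1.92454 m
Step 3 — total head: H = 7 + 1.92454 = 8.92454 m
Step 4 — hydraulic power (P = rho*g*Q*H):
  P = 1000 * 9.81 * 0.0123827 * 8.92454 = 1084 W
Therefore the hydraulic power required at the pump = 1084 W.


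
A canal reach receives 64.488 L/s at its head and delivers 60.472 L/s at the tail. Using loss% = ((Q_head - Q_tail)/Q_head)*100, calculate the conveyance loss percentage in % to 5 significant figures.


loss = ((64.488 - 60.472)/64.488)*100 = 6.2275 %
Therefore the conveyance loss percentage = 6.2275 %.


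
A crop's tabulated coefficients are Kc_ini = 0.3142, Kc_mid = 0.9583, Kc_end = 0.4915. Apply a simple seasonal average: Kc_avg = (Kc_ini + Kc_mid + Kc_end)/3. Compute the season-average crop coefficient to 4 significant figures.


Kc_avg = (0.3142 + 0.9583 + 0.4915)/3 = 0.5880
Therefore the season-average crop coefficient = 0.5880.


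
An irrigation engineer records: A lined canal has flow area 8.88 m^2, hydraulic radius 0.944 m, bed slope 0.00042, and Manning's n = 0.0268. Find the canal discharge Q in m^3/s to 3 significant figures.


Approach: apply Manning's equation, Q = (1/n)*A*R^(2/3)*S^(1/2).
Q = (1/0.0268) * 8.88 * 0.944^(2/3) * 0.00042^(1/2) = 6.53 m^3/s
Therefore the canal discharge Q = 6.53 m^3/s.


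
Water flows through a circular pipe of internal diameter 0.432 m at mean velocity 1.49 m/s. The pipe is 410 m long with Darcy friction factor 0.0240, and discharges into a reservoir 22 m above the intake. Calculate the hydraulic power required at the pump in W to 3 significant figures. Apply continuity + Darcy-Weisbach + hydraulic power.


Approach: apply continuity + Darcy-Weisbach + hydraulic power, Q = A*v; hf = f*(L/D)*(v^2/(2g)); H = static + hf; P = rho*g*Q*H.
Step 1 — flow rate (continuity, Q = A*v):
  A = pi*(0.432/2)^2 = 0.14657 m^2
  Q = 0.14657 * 1.49 = 0.21840 m^3/s
Step 2 — friction head loss (Darcy-Weisbach):
  hf = 0.0240 * (410/0.432) * (1.49^2 / (2*9.81))
  hf = 2.5774 m
Step 3 — total head: H = 22 + 2.5774 = 24.577 m
Step 4 — hydraulic power (P = rho*g*Q*H):
  P = 1000 * 9.81 * 0.21840 * 24.577 = 52700 W
Therefore the hydraulic power required at the pump = 52700 W.


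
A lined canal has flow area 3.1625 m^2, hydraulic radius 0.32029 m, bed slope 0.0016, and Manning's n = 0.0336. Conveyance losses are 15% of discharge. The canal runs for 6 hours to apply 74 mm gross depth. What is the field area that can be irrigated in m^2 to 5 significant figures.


Approach: apply Manning's equation with a conveyance and depth budget, Q = (1/n)*A*R^(2/3)*S^(1/2); Q_field = Q*(1-loss); Area = Q_field*t/(d/1000).
Step 1 — canal discharge (Manning's equation):
  Q = (1/0.0336) * 3.1625 * 0.32029^(2/3) * 0.0016^(1/2) = 1.762437 m^3/s
Step 2 — delivered flow: Q_field = 1.762437*(1 - 15/100) = 1.498071 m^3/s
Step 3 — volume delivered: V = 1.498071 * 6*3600 = 32358.34 m^3
Step 4 — area served: A = V / (depth/1000) = 32358.34 / 0.074 = 437270 m^2
Therefore the field area that can be irrigated = 437270 m^2.


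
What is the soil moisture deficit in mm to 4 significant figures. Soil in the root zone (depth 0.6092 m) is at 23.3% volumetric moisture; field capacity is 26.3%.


Approach: apply the soil moisture deficit relation, SMD = (FC - theta)/100 * depth * 1000.
SMD = (26.3 - 23.3)/100 * 0.6092 * 1000 = 18.28 mm
Therefore the soil moisture deficit = 18.28 mm.


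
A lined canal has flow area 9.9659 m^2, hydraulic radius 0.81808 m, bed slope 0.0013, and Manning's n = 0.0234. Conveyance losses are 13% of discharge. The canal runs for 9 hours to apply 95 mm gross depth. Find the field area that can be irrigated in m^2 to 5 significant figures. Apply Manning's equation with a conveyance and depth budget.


Approach: apply Manning's equation with a conveyance and depth budget, Q = (1/n)*A*R^(2/3)*S^(1/2); Q_field = Q*(1-loss); Area = Q_field*t/(d/1000).
Step 1 — canal discharge (Manning's equation):
  Q = (1/0.0234) * 9.9659 * 0.81808^(2/3) * 0.0013^(1/2) = 13.43186 m^3/s
Step 2 — delivered flow: Q_field = 13.43186*(1 - 13/100) = 11.68572 m^3/s
Step 3 — volume delivered: V = 11.68572 * 9*3600 = 378617.3 m^3
Step 4 — area served: A = V / (depth/1000) = 378617.3 / 0.095 = 3985400 m^2
Therefore the field area that can be irrigated = 3985400 m^2.


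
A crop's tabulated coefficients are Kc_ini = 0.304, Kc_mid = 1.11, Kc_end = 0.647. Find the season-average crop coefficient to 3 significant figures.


Approach: apply a simple seasonal average, Kc_avg = (Kc_ini + Kc_mid + Kc_end)/3.
Kc_avg = (0.304 + 1.11 + 0.647)/3 = 0.687
Therefore the season-average crop coefficient = 0.687.


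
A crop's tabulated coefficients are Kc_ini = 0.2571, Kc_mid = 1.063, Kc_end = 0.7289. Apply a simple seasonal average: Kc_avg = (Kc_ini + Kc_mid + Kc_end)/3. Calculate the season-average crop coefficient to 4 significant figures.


Kc_avg = (0.2571 + 1.063 + 0.7289)/3 = 0.6830
Therefore the season-average crop coefficient = 0.6830.


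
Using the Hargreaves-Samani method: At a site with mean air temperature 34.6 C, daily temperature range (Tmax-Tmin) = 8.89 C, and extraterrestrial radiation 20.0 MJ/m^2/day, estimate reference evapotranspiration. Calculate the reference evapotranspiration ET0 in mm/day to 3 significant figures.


Approach: apply the Hargreaves-Samani method, ET0 = 0.0023*(Tmean+17.8)*sqrt(Tmax-Tmin)*0.408*Ra.
ET0 = 0.0023*(34.6+17.8)*sqrt(8.89)*0.408*20.0 = 2.93 mm/day
Therefore the reference evapotranspiration ET0 = 2.93 mm/day.


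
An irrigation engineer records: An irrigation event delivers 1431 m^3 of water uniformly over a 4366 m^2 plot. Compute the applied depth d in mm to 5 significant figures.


Approach: apply depth from volume over area, d = (V/A)*1000.
d = (1431 / 4366) * 1000 = 327.76 mm
Therefore the applied depth d = 327.76 mm.


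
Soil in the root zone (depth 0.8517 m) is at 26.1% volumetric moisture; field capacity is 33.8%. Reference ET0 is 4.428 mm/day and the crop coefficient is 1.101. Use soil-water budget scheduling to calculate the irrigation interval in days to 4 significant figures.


Approach: apply soil-water budget scheduling, SMD = (FC-theta)/100*depth*1000; ETc = ET0*Kc; interval = SMD/ETc.
Step 1 — soil moisture deficit:
  SMD = (33.8 - 26.1)/100 * 0.8517 * 1000 = 65.5809 mm
Step 2 — daily crop ET (ETc = ET0*Kc):
  ETc = 4.428 * 1.101 = 4.87523 mm/day
Step 3 — irrigation interval (SMD/ETc):
  interval = 65.5809 / 4.87523 = 13.45 days
Therefore the irrigation interval = 13.45 days.


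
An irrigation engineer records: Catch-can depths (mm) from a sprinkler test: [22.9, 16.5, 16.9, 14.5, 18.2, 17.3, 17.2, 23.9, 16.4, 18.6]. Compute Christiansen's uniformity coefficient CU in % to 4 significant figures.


Approach: apply Christiansen's uniformity coefficient, CU = (1 - mean_abs_deviation/mean)*100.
mean = 18.2400 mm
mean |d_i - mean| = 2.13600 mm
CU = (1 - 2.13600/18.2400)*100 = 88.29 %
Therefore Christiansen's uniformity coefficient CU = 88.29 %.


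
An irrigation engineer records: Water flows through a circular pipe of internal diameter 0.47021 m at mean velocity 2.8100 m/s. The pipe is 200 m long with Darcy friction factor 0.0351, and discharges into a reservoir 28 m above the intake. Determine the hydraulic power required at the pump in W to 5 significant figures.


Approach: apply continuity + Darcy-Weisbach + hydraulic power, Q = A*v; hf = f*(L/D)*(v^2/(2g)); H = static + hf; P = rho*g*Q*H.
Step 1 — flow rate (continuity, Q = A*v):
  A = pi*(0.47021/2)^2 = 0.1736495 m^2
  Q = 0.1736495 * 2.8100 = 0.4879552 m^3/s
Step 2 — friction head loss (Darcy-Weisbach):
  hf = 0.0351 * (200/0.47021) * (2.8100^2 / (2*9.81))
  hf = 6.008401 m
Step 3 — total head: H = 28 + 6.008401 = 34.00840 m
Step 4 — hydraulic power (P = rho*g*Q*H):
  P = 1000 * 9.81 * 0.4879552 * 34.00840 = 162790 W
Therefore the hydraulic power required at the pump = 162790 W.


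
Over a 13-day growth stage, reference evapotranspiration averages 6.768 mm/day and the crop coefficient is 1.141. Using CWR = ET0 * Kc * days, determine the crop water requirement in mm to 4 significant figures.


CWR = 6.768 * 1.141 * 13 = 100.4 mm
Therefore the crop water requirement = 100.4 mm.


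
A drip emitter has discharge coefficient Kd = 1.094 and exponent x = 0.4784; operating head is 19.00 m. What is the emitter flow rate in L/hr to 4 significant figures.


Approach: apply the emitter characteristic equation, q = Kd * h^x.
q = 1.094 * 19.00^0.4784 = 4.475 L/hr
Therefore the emitter flow rate = 4.475 L/hr.


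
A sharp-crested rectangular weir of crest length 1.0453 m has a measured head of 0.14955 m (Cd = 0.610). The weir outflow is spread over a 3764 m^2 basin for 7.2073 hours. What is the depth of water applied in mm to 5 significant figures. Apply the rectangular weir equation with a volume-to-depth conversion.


Approach: apply the rectangular weir equation with a volume-to-depth conversion, Q = (2/3)*Cd*L*sqrt(2g)*H^1.5; d = Q*t/A * 1000.
Step 1 — weir discharge:
  Q = (2/3)*0.610*1.0453*sqrt(2*9.81)*0.14955^1.5 = 0.1088952 m^3/s
Step 2 — volume: V = 0.1088952 * 7.2073*3600 = 2825.425 m^3
Step 3 — depth: d = V/A * 1000 = 2825.425/3764 * 1000 = 750.64 mm
Therefore the depth of water applied = 750.64 mm.


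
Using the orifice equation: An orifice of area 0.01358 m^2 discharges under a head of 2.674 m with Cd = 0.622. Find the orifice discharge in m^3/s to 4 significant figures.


Approach: apply the orifice equation, Q = Cd*A*sqrt(2*g*h).
Q = 0.622 * 0.01358 * sqrt(2*9.81*2.674) = 0.06118 m^3/s
Therefore the orifice discharge = 0.06118 m^3/s.


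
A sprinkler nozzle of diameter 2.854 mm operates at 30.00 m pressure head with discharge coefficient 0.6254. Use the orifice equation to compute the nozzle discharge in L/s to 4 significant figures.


Approach: apply the orifice equation, Q = Cd*A*sqrt(2*g*h), A = pi*(d/2)^2.
A = pi*(2.854e-3/2)^2 = 6.39732e-06 m^2
Q = 0.6254 * 6.39732e-06 * sqrt(2*9.81*30.00) * 1000 = 0.09707 L/s
Therefore the nozzle discharge = 0.09707 L/s.


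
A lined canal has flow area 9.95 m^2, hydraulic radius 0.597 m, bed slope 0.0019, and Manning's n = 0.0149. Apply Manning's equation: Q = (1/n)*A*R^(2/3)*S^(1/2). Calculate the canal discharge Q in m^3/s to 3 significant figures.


Q = (1/0.0149) * 9.95 * 0.597^(2/3) * 0.0019^(1/2) = 20.6 m^3/s
Therefore the canal discharge Q = 20.6 m^3/s.


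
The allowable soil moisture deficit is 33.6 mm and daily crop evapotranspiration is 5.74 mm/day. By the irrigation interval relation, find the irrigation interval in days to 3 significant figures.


Approach: apply the irrigation interval relation, interval = SMD / ETc.
interval = 33.6 / 5.74 = 5.85 days
Therefore the irrigation interval = 5.85 days.


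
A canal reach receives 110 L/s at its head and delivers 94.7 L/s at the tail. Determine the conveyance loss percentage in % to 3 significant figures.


Approach: apply the conveyance loss ratio, loss% = ((Q_head - Q_tail)/Q_head)*100.
loss = ((110 - 94.7)/110)*100 = 13.9 %
Therefore the conveyance loss percentage = 13.9 %.


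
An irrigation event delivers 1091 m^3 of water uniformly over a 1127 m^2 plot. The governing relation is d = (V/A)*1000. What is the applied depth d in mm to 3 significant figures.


d = (1091 / 1127) * 1000 = 968 mm
Therefore the applied depth d = 968 mm.


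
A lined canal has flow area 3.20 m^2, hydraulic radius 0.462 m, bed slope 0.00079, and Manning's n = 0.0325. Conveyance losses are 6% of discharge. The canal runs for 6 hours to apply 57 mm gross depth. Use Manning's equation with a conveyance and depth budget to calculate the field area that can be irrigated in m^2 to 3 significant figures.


Approach: apply Manning's equation with a conveyance and depth budget, Q = (1/n)*A*R^(2/3)*S^(1/2); Q_field = Q*(1-loss); Area = Q_field*t/(d/1000).
Step 1 — canal discharge (Manning's equation):
  Q = (1/0.0325) * 3.20 * 0.462^(2/3) * 0.00079^(1/2) = 1.6539 m^3/s
Step 2 — delivered flow: Q_field = 1.6539*(1 - 6/100) = 1.5547 m^3/s
Step 3 — volume delivered: V = 1.5547 * 6*3600 = 33581 m^3
Step 4 — area served: A = V / (depth/1000) = 33581 / 0.057 = 589000 m^2
Therefore the field area that can be irrigated = 589000 m^2.


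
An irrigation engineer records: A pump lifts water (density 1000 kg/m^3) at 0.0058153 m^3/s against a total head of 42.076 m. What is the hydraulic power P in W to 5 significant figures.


Approach: apply the hydraulic power relation, P = rho*g*Q*H.
P = 1000 * 9.81 * 0.0058153 * 42.076 = 2400.4 W
Therefore the hydraulic power P = 2400.4 W.


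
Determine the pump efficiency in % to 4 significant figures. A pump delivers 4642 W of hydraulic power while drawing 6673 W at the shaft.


Approach: apply the efficiency ratio, eta = (P_out/P_in)*100.
eta = (4642 / 6673) * 100 = 69.56 %
Therefore the pump efficiency = 69.56 %.


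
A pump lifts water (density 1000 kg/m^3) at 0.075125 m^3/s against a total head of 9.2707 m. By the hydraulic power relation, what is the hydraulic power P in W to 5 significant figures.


Approach: apply the hydraulic power relation, P = rho*g*Q*H.
P = 1000 * 9.81 * 0.075125 * 9.2707 = 6832.3 W
Therefore the hydraulic power P = 6832.3 W.


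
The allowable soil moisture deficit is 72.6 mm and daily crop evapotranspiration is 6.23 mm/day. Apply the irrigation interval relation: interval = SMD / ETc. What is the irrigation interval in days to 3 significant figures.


interval = 72.6 / 6.23 = 11.7 days
Therefore the irrigation interval = 11.7 days.


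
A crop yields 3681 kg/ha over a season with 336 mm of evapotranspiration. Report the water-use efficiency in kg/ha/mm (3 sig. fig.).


Approach: apply the water-use efficiency ratio, WUE = yield/ET.
WUE = 3681 / 336 = 11.0 kg/ha/mm
Therefore the water-use efficiency = 11.0 kg/ha/mm.


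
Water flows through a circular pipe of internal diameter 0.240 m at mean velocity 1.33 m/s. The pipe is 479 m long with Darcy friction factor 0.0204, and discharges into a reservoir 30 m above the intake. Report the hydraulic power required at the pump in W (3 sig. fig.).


Approach: apply continuity + Darcy-Weisbach + hydraulic power, Q = A*v; hf = f*(L/D)*(v^2/(2g)); H = static + hf; P = rho*g*Q*H.
Step 1 — flow rate (continuity, Q = A*v):
  A = pi*(0.240/2)^2 = 0.045239 m^2
  Q = 0.045239 * 1.33 = 0.060168 m^3/s
Step 2 — friction head loss (Darcy-Weisbach):
  hf = 0.0204 * (479/0.240) * (1.33^2 / (2*9.81))
  hf = 3.6708 m
Step 3 — total head: H = 30 + 3.6708 = 33.671 m
Step 4 — hydraulic power (P = rho*g*Q*H):
  P = 1000 * 9.81 * 0.060168 * 33.671 = 19900 W
Therefore the hydraulic power required at the pump = 19900 W.


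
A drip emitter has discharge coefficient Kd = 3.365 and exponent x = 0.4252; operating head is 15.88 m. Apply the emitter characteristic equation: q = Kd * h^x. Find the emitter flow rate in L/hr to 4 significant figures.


q = 3.365 * 15.88^0.4252 = 10.90 L/hr
Therefore the emitter flow rate = 10.90 L/hr.


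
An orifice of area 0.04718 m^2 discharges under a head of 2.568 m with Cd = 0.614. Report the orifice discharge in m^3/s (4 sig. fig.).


Approach: apply the orifice equation, Q = Cd*A*sqrt(2*g*h).
Q = 0.614 * 0.04718 * sqrt(2*9.81*2.568) = 0.2056 m^3/s
Therefore the orifice discharge = 0.2056 m^3/s.


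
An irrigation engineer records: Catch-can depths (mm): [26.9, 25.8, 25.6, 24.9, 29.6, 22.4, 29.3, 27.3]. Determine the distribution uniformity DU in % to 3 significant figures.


Approach: apply the low-quarter distribution uniformity, DU = (mean of lowest quarter of readings / overall mean)*100.
sorted lowest 2 of 8: [22.4, 24.9] -> mean = 23.650 mm
overall mean = 26.475 mm
DU = (23.650/26.475)*100 = 89.3 %
Therefore the distribution uniformity DU = 89.3 %.


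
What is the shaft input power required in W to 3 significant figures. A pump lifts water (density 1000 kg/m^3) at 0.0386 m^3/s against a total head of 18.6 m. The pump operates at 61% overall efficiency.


Approach: apply hydraulic power then efficiency conversion, P = rho*g*Q*H; P_in = P/eta.
Step 1 — hydraulic power (P = rho*g*Q*H):
  P = 1000 * 9.81 * 0.0386 * 18.6 = 7043.2 W
Step 2 — input power: P_in = P/eta = 7043.2 / 0.61 = 11500 W
Therefore the shaft input power required = 11500 W.


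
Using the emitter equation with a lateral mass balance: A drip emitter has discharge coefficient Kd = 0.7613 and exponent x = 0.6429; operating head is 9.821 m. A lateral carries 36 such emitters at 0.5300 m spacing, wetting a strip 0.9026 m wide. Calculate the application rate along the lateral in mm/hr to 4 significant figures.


Approach: apply the emitter equation with a lateral mass balance, q = Kd*h^x; Q = n*q; rate = Q/(n*spacing*width).
Step 1 — single emitter flow (q = Kd*h^x):
  q = 0.7613 * 9.821^0.6429 = 3.30684 L/hr
Step 2 — total lateral flow: Q = 36 * 3.30684 = 119.046 L/hr
Step 3 — wetted area: A = 36 * 0.5300 * 0.9026 = 17.2216 m^2
Step 4 — application rate: Q/A = 119.046/17.2216 = 6.913 mm/hr
Therefore the application rate along the lateral = 6.913 mm/hr.


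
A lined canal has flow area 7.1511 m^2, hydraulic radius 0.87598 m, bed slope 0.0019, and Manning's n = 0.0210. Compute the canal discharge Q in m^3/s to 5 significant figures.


Approach: apply Manning's equation, Q = (1/n)*A*R^(2/3)*S^(1/2).
Q = (1/0.0210) * 7.1511 * 0.87598^(2/3) * 0.0019^(1/2) = 13.589 m^3/s
Therefore the canal discharge Q = 13.589 m^3/s.


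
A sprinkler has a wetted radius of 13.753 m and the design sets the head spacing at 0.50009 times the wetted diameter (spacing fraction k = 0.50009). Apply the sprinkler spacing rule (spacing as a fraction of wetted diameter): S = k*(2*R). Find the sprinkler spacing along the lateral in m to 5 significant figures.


S = 0.50009 * (2 * 13.753) = 13.755 m
Therefore the sprinkler spacing along the lateral = 13.755 m.


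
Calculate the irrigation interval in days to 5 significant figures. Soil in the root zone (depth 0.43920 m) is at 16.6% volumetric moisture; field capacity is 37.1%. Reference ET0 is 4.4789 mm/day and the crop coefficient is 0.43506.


Approach: apply soil-water budget scheduling, SMD = (FC-theta)/100*depth*1000; ETc = ET0*Kc; interval = SMD/ETc.
Step 1 — soil moisture deficit:
  SMD = (37.1 - 16.6)/100 * 0.43920 * 1000 = 90.03600 mm
Step 2 — daily crop ET (ETc = ET0*Kc):
  ETc = 4.4789 * 0.43506 = 1.948590 mm/day
Step 3 — irrigation interval (SMD/ETc):
  interval = 90.03600 / 1.948590 = 46.206 days
Therefore the irrigation interval = 46.206 days.


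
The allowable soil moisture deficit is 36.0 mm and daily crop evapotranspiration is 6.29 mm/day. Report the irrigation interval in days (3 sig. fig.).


Approach: apply the irrigation interval relation, interval = SMD / ETc.
interval = 36.0 / 6.29 = 5.72 days
Therefore the irrigation interval = 5.72 days.


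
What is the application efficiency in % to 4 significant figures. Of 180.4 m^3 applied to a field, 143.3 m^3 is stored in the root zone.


Approach: apply the application efficiency ratio, Ea = (stored/applied)*100.
Ea = (143.3/180.4)*100 = 79.43 %
Therefore the application efficiency = 79.43 %.


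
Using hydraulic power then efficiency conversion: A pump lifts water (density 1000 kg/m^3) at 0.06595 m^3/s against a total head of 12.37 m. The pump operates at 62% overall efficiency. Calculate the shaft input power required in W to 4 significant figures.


Approach: apply hydraulic power then efficiency conversion, P = rho*g*Q*H; P_in = P/eta.
Step 1 — hydraulic power (P = rho*g*Q*H):
  P = 1000 * 9.81 * 0.06595 * 12.37 = 8003.01 W
Step 2 — input power: P_in = P/eta = 8003.01 / 0.62 = 12910 W
Therefore the shaft input power required = 12910 W.


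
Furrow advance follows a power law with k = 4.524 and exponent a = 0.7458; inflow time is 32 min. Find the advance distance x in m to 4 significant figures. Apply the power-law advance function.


Approach: apply the power-law advance function, x = k*t^a.
x = 4.524 * 32^0.7458 = 59.99 m
Therefore the advance distance x = 59.99 m.


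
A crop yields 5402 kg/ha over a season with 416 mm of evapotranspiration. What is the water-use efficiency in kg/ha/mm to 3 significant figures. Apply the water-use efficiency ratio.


Approach: apply the water-use efficiency ratio, WUE = yield/ET.
WUE = 5402 / 416 = 13.0 kg/ha/mm
Therefore the water-use efficiency = 13.0 kg/ha/mm.


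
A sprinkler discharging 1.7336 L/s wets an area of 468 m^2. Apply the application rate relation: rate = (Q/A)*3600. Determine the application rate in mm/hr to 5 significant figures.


rate = (1.7336 / 468) * 3600 = 13.335 mm/hr
Therefore the application rate = 13.335 mm/hr.


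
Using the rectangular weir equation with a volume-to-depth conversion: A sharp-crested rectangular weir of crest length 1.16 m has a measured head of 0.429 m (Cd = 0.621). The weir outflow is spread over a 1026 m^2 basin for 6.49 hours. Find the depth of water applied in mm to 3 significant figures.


Approach: apply the rectangular weir equation with a volume-to-depth conversion, Q = (2/3)*Cd*L*sqrt(2g)*H^1.5; d = Q*t/A * 1000.
Step 1 — weir discharge:
  Q = (2/3)*0.621*1.16*sqrt(2*9.81)*0.429^1.5 = 0.59771 m^3/s
Step 2 — volume: V = 0.59771 * 6.49*3600 = 13965 m^3
Step 3 — depth: d = V/A * 1000 = 13965/1026 * 1000 = 13600 mm
Therefore the depth of water applied = 13600 mm.


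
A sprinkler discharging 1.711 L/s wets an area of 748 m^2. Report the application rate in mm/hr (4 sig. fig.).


Approach: apply the application rate relation, rate = (Q/A)*3600.
rate = (1.711 / 748) * 3600 = 8.235 mm/hr
Therefore the application rate = 8.235 mm/hr.


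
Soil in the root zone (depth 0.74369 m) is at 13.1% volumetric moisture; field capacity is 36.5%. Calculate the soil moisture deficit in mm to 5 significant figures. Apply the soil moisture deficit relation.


Approach: apply the soil moisture deficit relation, SMD = (FC - theta)/100 * depth * 1000.
SMD = (36.5 - 13.1)/100 * 0.74369 * 1000 = 174.02 mm
Therefore the soil moisture deficit = 174.02 mm.


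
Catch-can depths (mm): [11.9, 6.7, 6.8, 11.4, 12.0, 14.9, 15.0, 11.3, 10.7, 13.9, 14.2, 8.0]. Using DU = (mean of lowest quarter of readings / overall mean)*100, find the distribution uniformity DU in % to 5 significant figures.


sorted lowest 3 of 12: [6.7, 6.8, 8.0] -> mean = 7.166667 mm
overall mean = 11.40000 mm
DU = (7.166667/11.40000)*100 = 62.865 %
Therefore the distribution uniformity DU = 62.865 %.


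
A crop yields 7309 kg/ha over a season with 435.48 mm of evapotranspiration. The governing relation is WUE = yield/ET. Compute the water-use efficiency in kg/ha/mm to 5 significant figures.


WUE = 7309 / 435.48 = 16.784 kg/ha/mm
Therefore the water-use efficiency = 16.784 kg/ha/mm.


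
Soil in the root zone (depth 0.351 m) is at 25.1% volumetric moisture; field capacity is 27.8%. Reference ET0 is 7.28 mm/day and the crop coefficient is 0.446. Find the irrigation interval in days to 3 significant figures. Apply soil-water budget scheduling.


Approach: apply soil-water budget scheduling, SMD = (FC-theta)/100*depth*1000; ETc = ET0*Kc; interval = SMD/ETc.
Step 1 — soil moisture deficit:
  SMD = (27.8 - 25.1)/100 * 0.351 * 1000 = 9.4770 mm
Step 2 — daily crop ET (ETc = ET0*Kc):
  ETc = 7.28 * 0.446 = 3.2469 mm/day
Step 3 — irrigation interval (SMD/ETc):
  interval = 9.4770 / 3.2469 = 2.92 days
Therefore the irrigation interval = 2.92 days.


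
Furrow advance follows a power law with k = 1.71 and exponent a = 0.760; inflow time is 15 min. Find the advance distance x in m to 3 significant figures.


Approach: apply the power-law advance function, x = k*t^a.
x = 1.71 * 15^0.760 = 13.4 m
Therefore the advance distance x = 13.4 m.


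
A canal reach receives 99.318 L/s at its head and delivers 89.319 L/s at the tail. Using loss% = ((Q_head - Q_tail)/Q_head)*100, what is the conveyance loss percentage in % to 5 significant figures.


loss = ((99.318 - 89.319)/99.318)*100 = 10.068 %
Therefore the conveyance loss percentage = 10.068 %.


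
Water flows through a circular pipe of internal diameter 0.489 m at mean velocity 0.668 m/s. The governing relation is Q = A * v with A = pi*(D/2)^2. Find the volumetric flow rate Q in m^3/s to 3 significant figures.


A = pi*(0.489/2)^2 = 0.18781 m^2
Q = 0.18781 * 0.668 = 0.125 m^3/s
Therefore the volumetric flow rate Q = 0.125 m^3/s.


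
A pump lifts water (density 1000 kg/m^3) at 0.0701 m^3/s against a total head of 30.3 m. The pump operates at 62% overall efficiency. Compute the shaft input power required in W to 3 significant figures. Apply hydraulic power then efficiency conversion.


Approach: apply hydraulic power then efficiency conversion, P = rho*g*Q*H; P_in = P/eta.
Step 1 — hydraulic power (P = rho*g*Q*H):
  P = 1000 * 9.81 * 0.0701 * 30.3 = 20837 W
Step 2 — input power: P_in = P/eta = 20837 / 0.62 = 33600 W
Therefore the shaft input power required = 33600 W.


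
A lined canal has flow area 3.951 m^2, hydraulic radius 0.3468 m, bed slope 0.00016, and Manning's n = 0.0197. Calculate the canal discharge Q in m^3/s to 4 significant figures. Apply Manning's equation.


Approach: apply Manning's equation, Q = (1/n)*A*R^(2/3)*S^(1/2).
Q = (1/0.0197) * 3.951 * 0.3468^(2/3) * 0.00016^(1/2) = 1.252 m^3/s
Therefore the canal discharge Q = 1.252 m^3/s.


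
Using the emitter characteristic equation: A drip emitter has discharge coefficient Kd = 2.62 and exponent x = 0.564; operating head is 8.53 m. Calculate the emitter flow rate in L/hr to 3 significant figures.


Approach: apply the emitter characteristic equation, q = Kd * h^x.
q = 2.62 * 8.53^0.564 = 8.78 L/hr
Therefore the emitter flow rate = 8.78 L/hr.


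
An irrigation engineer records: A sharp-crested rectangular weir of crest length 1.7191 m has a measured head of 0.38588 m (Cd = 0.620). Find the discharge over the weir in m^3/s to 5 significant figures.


Approach: apply the rectangular weir equation, Q = (2/3)*Cd*L*sqrt(2g)*H^1.5.
Q = (2/3)*0.620*1.7191*sqrt(2*9.81)*0.38588^1.5 = 0.75445 m^3/s
Therefore the discharge over the weir = 0.75445 m^3/s.


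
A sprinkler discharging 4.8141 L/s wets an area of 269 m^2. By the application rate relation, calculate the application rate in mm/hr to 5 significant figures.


Approach: apply the application rate relation, rate = (Q/A)*3600.
rate = (4.8141 / 269) * 3600 = 64.427 mm/hr
Therefore the application rate = 64.427 mm/hr.


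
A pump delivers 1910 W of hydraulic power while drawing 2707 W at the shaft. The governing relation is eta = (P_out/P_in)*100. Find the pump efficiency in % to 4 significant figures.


eta = (1910 / 2707) * 100 = 70.56 %
Therefore the pump efficiency = 70.56 %.


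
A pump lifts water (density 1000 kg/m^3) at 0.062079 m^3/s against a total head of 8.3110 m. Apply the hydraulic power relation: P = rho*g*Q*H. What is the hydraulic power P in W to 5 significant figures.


P = 1000 * 9.81 * 0.062079 * 8.3110 = 5061.4 W
Therefore the hydraulic power P = 5061.4 W.


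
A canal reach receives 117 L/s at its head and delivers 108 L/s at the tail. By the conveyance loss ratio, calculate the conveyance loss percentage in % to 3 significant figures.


Approach: apply the conveyance loss ratio, loss% = ((Q_head - Q_tail)/Q_head)*100.
loss = ((117 - 108)/117)*100 = 7.69 %
Therefore the conveyance loss percentage = 7.69 %.


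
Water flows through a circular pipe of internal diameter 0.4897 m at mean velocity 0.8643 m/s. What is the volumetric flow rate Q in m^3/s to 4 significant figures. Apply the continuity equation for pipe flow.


Approach: apply the continuity equation for pipe flow, Q = A * v with A = pi*(D/2)^2.
A = pi*(0.4897/2)^2 = 0.188343 m^2
Q = 0.188343 * 0.8643 = 0.1628 m^3/s
Therefore the volumetric flow rate Q = 0.1628 m^3/s.


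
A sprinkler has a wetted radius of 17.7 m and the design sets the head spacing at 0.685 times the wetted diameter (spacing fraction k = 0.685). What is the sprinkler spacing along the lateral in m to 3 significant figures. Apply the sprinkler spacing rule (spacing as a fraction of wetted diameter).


Approach: apply the sprinkler spacing rule (spacing as a fraction of wetted diameter), S = k*(2*R).
S = 0.685 * (2 * 17.7) = 24.2 m
Therefore the sprinkler spacing along the lateral = 24.2 m.


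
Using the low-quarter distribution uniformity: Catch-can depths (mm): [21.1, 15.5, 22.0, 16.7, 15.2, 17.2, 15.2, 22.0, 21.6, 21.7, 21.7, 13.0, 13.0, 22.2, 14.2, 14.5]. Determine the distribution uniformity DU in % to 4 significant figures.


Approach: apply the low-quarter distribution uniformity, DU = (mean of lowest quarter of readings / overall mean)*100.
sorted lowest 4 of 16: [13.0, 13.0, 14.2, 14.5] -> mean = 13.6750 mm
overall mean = 17.9250 mm
DU = (13.6750/17.9250)*100 = 76.29 %
Therefore the distribution uniformity DU = 76.29 %.


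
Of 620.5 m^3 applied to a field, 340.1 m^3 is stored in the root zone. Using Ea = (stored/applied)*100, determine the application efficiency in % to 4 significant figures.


Ea = (340.1/620.5)*100 = 54.81 %
Therefore the application efficiency = 54.81 %.


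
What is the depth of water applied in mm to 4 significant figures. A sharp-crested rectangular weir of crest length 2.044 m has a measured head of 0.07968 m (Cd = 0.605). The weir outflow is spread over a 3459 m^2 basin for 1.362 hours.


Approach: apply the rectangular weir equation with a volume-to-depth conversion, Q = (2/3)*Cd*L*sqrt(2g)*H^1.5; d = Q*t/A * 1000.
Step 1 — weir discharge:
  Q = (2/3)*0.605*2.044*sqrt(2*9.81)*0.07968^1.5 = 0.0821332 m^3/s
Step 2 — volume: V = 0.0821332 * 1.362*3600 = 402.715 m^3
Step 3 — depth: d = V/A * 1000 = 402.715/3459 * 1000 = 116.4 mm
Therefore the depth of water applied = 116.4 mm.


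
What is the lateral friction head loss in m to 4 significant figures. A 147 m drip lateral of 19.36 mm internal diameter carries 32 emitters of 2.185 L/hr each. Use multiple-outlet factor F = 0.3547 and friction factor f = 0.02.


Approach: apply Darcy-Weisbach with the multiple-outlet F-factor, Q = n*q/(3600*1000) m^3/s; v = Q/A; hf = F*f*(L/D)*(v^2/(2g)).
Q = 32*2.185/(3600*1000) = 1.94222e-05 m^3/s
A = pi*(19.36e-3/2)^2 = 2.94375e-04 m^2, so v = Q/A = 0.0659779 m/s
hf = 0.3547*0.02*(147/0.01936)*(0.0659779^2/(2*9.81)) = 0.01195 m
Therefore the lateral friction head loss = 0.01195 m.


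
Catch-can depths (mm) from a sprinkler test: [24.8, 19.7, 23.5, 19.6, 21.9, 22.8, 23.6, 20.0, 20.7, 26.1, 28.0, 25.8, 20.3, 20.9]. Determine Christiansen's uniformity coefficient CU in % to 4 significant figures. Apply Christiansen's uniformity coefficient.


Approach: apply Christiansen's uniformity coefficient, CU = (1 - mean_abs_deviation/mean)*100.
mean = 22.6929 mm
mean |d_i - mean| = 2.25000 mm
CU = (1 - 2.25000/22.6929)*100 = 90.08 %
Therefore Christiansen's uniformity coefficient CU = 90.08 %.


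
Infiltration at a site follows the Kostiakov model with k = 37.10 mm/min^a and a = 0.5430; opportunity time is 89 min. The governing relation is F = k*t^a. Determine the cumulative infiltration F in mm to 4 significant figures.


F = 37.10 * 89^0.5430 = 424.5 mm
Therefore the cumulative infiltration F = 424.5 mm.


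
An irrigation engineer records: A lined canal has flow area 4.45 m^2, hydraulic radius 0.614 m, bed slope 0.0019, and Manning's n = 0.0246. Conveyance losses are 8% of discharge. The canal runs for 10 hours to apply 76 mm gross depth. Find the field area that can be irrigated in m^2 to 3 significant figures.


Approach: apply Manning's equation with a conveyance and depth budget, Q = (1/n)*A*R^(2/3)*S^(1/2); Q_field = Q*(1-loss); Area = Q_field*t/(d/1000).
Step 1 — canal discharge (Manning's equation):
  Q = (1/0.0246) * 4.45 * 0.614^(2/3) * 0.0019^(1/2) = 5.6961 m^3/s
Step 2 — delivered flow: Q_field = 5.6961*(1 - 8/100) = 5.2404 m^3/s
Step 3 — volume delivered: V = 5.2404 * 10*3600 = 188660 m^3
Step 4 — area served: A = V / (depth/1000) = 188660 / 0.076 = 2480000 m^2
Therefore the field area that can be irrigated = 2480000 m^2.


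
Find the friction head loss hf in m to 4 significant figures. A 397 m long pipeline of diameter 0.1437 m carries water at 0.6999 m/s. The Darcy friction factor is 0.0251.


Approach: apply the Darcy-Weisbach equation, hf = f*(L/D)*(v^2/(2g)).
hf = 0.0251 * (397/0.1437) * (0.6999^2 / (2*9.81))
hf = 1.731 m
Therefore the friction head loss hf = 1.731 m.


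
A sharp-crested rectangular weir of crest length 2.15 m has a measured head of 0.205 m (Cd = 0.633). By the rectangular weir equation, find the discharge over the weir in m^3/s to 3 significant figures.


Approach: apply the rectangular weir equation, Q = (2/3)*Cd*L*sqrt(2g)*H^1.5.
Q = (2/3)*0.633*2.15*sqrt(2*9.81)*0.205^1.5 = 0.373 m^3/s
Therefore the discharge over the weir = 0.373 m^3/s.


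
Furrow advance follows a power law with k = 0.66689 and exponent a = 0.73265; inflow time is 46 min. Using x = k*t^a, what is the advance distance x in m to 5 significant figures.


x = 0.66689 * 46^0.73265 = 11.022 m
Therefore the advance distance x = 11.022 m.


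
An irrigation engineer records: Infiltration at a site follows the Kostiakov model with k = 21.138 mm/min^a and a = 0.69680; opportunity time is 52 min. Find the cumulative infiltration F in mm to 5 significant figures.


Approach: apply the Kostiakov infiltration equation, F = k*t^a.
F = 21.138 * 52^0.69680 = 331.72 mm
Therefore the cumulative infiltration F = 331.72 mm.


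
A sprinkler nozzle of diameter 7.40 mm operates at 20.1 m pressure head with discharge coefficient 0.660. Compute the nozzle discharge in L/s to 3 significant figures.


Approach: apply the orifice equation, Q = Cd*A*sqrt(2*g*h), A = pi*(d/2)^2.
A = pi*(7.40e-3/2)^2 = 4.3008e-05 m^2
Q = 0.660 * 4.3008e-05 * sqrt(2*9.81*20.1) * 1000 = 0.564 L/s
Therefore the nozzle discharge = 0.564 L/s.


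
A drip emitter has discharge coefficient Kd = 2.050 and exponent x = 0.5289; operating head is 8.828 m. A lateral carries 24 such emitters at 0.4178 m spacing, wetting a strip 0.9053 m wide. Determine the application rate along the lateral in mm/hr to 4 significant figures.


Approach: apply the emitter equation with a lateral mass balance, q = Kd*h^x; Q = n*q; rate = Q/(n*spacing*width).
Step 1 — single emitter flow (q = Kd*h^x):
  q = 2.050 * 8.828^0.5289 = 6.48665 L/hr
Step 2 — total lateral flow: Q = 24 * 6.48665 = 155.680 L/hr
Step 3 — wetted area: A = 24 * 0.4178 * 0.9053 = 9.07762 m^2
Step 4 — application rate: Q/A = 155.680/9.07762 = 17.15 mm/hr
Therefore the application rate along the lateral = 17.15 mm/hr.


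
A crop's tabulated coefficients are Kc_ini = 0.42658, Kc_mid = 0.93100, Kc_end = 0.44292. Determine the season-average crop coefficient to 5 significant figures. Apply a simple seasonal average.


Approach: apply a simple seasonal average, Kc_avg = (Kc_ini + Kc_mid + Kc_end)/3.
Kc_avg = (0.42658 + 0.93100 + 0.44292)/3 = 0.60017
Therefore the season-average crop coefficient = 0.60017.


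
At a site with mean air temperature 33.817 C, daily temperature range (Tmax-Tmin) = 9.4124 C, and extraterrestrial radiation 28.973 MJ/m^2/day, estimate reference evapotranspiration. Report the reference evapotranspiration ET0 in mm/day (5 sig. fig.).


Approach: apply the Hargreaves-Samani method, ET0 = 0.0023*(Tmean+17.8)*sqrt(Tmax-Tmin)*0.408*Ra.
ET0 = 0.0023*(33.817+17.8)*sqrt(9.4124)*0.408*28.973 = 4.3055 mm/day
Therefore the reference evapotranspiration ET0 = 4.3055 mm/day.


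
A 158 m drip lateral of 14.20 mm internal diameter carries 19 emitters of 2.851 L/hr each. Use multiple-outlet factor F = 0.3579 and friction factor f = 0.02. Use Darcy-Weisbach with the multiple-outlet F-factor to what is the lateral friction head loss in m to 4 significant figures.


Approach: apply Darcy-Weisbach with the multiple-outlet F-factor, Q = n*q/(3600*1000) m^3/s; v = Q/A; hf = F*f*(L/D)*(v^2/(2g)).
Q = 19*2.851/(3600*1000) = 1.50469e-05 m^3/s
A = pi*(14.20e-3/2)^2 = 1.58368e-04 m^2, so v = Q/A = 0.0950127 m/s
hf = 0.3579*0.02*(158/0.01420)*(0.0950127^2/(2*9.81)) = 0.03665 m
Therefore the lateral friction head loss = 0.03665 m.


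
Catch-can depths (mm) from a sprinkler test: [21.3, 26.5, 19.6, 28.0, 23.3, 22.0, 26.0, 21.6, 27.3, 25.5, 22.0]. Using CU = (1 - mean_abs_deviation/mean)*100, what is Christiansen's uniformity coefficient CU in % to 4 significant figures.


mean = 23.9182 mm
mean |d_i - mean| = 2.49256 mm
CU = (1 - 2.49256/23.9182)*100 = 89.58 %
Therefore Christiansen's uniformity coefficient CU = 89.58 %.


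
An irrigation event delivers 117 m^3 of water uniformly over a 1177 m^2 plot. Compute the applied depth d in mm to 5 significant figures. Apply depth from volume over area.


Approach: apply depth from volume over area, d = (V/A)*1000.
d = (117 / 1177) * 1000 = 99.405 mm
Therefore the applied depth d = 99.405 mm.
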